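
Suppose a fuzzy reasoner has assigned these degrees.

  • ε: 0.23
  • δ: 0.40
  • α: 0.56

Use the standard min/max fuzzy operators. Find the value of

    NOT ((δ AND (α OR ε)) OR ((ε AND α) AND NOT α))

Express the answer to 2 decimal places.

α OR ε = max(a, b) on (0.56, 0.23) = 0.56
δ AND (α OR ε) = min(a, b) on (0.40, 0.56) = 0.40
ε AND α = min(a, b) on (0.23, 0.56) = 0.23
NOT α = 1 − 0.56 = 0.44
(ε AND α) AND NOT α = min(a, b) on (0.23, 0.44) = 0.23
(δ AND (α OR ε)) OR ((ε AND α) AND NOT α) = max(a, b) on (0.40, 0.23) = 0.40
NOT ((δ AND (α OR ε)) OR ((ε AND α) AND NOT α)) = 1 − 0.40 = 0.60

0.60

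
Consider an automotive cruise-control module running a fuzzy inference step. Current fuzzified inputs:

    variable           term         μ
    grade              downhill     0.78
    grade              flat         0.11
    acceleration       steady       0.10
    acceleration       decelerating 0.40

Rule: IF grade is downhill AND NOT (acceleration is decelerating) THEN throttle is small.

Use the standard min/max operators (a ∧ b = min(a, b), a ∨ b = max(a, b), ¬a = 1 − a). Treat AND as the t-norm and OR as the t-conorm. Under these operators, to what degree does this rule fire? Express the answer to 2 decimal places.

firing strength: downhill=0.78, ¬decelerating=1−0.40=0.60; AND[min(a, b)] → w = 0.60

0.60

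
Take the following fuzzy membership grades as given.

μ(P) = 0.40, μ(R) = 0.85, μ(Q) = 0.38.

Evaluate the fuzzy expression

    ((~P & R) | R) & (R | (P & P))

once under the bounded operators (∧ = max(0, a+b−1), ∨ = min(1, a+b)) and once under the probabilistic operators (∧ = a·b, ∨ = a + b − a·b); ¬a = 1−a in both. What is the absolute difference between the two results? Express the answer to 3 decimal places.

Under bounded:
  ~P = 1 − 0.40 = 0.60
  ~P & R = max(0, a+b−1) on (0.60, 0.85) = 0.45
  (~P & R) | R = min(1, a+b) on (0.45, 0.85) = 1.00
  P & P = max(0, a+b−1) on (0.40, 0.40) = 0.00
  R | (P & P) = min(1, a+b) on (0.85, 0.00) = 0.85
  ((~P & R) | R) & (R | (P & P)) = max(0, a+b−1) on (1.00, 0.85) = 0.85
  → value = 0.8500
Under probabilistic:
  ~P = 1 − 0.4000 = 0.6000
  ~P & R = a·b on (0.6000, 0.8500) = 0.5100
  (~P & R) | R = a + b − a·b on (0.5100, 0.8500) = 0.9265
  P & P = a·b on (0.4000, 0.4000) = 0.1600
  R | (P & P) = a + b − a·b on (0.8500, 0.1600) = 0.8740
  ((~P & R) | R) & (R | (P & P)) = a·b on (0.9265, 0.8740) = 0.8098
  → value = 0.8098
|0.8500 − 0.8098| = 0.040

0.040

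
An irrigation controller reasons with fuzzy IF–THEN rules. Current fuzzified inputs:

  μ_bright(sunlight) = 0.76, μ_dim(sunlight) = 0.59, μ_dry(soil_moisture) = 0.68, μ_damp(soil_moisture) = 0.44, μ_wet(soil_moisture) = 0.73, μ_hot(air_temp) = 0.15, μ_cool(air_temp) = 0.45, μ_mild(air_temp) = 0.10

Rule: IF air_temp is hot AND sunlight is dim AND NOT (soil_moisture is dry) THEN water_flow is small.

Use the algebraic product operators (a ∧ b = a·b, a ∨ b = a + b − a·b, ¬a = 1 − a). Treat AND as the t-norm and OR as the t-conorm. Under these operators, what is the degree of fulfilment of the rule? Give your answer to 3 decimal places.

0.028

firing strength: hot=0.15, dim=0.59, ¬dry=1−0.68=0.32; AND[a·b] → w = 0.0283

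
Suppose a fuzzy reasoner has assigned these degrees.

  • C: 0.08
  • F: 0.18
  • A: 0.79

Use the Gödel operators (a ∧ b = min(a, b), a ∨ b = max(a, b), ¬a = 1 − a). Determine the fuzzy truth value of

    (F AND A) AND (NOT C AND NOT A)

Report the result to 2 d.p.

0.18

F AND A = min(a, b) on (0.18, 0.79) = 0.18
NOT C = 1 − 0.08 = 0.92
NOT A = 1 − 0.79 = 0.21
NOT C AND NOT A = min(a, b) on (0.92, 0.21) = 0.21
(F AND A) AND (NOT C AND NOT A) = min(a, b) on (0.18, 0.21) = 0.18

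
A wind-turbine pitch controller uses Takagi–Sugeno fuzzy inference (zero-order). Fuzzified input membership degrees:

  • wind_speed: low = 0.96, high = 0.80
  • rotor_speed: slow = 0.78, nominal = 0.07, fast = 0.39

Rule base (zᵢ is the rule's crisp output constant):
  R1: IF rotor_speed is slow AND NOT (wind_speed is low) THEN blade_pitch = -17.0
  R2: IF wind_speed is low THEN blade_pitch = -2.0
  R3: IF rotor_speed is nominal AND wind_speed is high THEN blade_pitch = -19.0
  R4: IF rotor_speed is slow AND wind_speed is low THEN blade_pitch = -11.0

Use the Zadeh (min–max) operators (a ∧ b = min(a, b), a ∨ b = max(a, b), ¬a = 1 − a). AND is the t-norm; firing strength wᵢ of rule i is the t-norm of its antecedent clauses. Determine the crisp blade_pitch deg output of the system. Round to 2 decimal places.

-6.76

R1 (z=-17.0): slow=0.78, ¬low=1−0.96=0.04; AND[min(a, b)] → w = 0.04
R2 (z=-2.0): low=0.96 → w = 0.96
R3 (z=-19.0): nominal=0.07, high=0.80; AND[min(a, b)] → w = 0.07
R4 (z=-11.0): slow=0.78, low=0.96; AND[min(a, b)] → w = 0.78
Weighted average = (0.04·-17.0 + 0.96·-2.0 + 0.07·-19.0 + 0.78·-11.0) / (0.04 + 0.96 + 0.07 + 0.78)
  = -12.5100 / 1.8500 = -6.76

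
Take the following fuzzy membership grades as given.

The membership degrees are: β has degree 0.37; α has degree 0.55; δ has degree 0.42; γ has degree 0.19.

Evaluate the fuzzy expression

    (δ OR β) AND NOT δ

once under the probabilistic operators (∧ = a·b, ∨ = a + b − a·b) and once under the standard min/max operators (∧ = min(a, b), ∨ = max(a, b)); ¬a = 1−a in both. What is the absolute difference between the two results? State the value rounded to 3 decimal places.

0.052

Under probabilistic:
  δ OR β = a + b − a·b on (0.4200, 0.3700) = 0.6346
  NOT δ = 1 − 0.4200 = 0.5800
  (δ OR β) AND NOT δ = a·b on (0.6346, 0.5800) = 0.3681
  → value = 0.3681
Under standard min/max:
  δ OR β = max(a, b) on (0.42, 0.37) = 0.42
  NOT δ = 1 − 0.42 = 0.58
  (δ OR β) AND NOT δ = min(a, b) on (0.42, 0.58) = 0.42
  → value = 0.4200
|0.3681 − 0.4200| = 0.052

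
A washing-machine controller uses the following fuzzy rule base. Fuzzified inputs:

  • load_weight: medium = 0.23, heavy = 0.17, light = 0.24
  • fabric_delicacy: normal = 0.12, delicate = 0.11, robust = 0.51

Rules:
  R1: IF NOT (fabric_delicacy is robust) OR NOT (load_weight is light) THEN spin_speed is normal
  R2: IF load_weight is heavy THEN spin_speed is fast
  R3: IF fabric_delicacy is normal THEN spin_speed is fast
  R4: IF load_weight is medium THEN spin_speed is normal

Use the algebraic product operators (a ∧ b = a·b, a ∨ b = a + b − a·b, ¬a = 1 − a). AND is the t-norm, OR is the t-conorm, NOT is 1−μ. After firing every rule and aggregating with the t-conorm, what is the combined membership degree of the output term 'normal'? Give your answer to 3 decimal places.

0.906

R1: ¬robust=1−0.51=0.49, ¬light=1−0.24=0.76; OR[a + b − a·b] → w = 0.8776
R2: heavy=0.17 → w = 0.1700
R3: normal=0.12 → w = 0.1200
R4: medium=0.23 → w = 0.2300
Rules with consequent 'normal': {R1, R4} → strengths 0.8776, 0.2300
Aggregate via t-conorm [a + b − a·b]: 0.9058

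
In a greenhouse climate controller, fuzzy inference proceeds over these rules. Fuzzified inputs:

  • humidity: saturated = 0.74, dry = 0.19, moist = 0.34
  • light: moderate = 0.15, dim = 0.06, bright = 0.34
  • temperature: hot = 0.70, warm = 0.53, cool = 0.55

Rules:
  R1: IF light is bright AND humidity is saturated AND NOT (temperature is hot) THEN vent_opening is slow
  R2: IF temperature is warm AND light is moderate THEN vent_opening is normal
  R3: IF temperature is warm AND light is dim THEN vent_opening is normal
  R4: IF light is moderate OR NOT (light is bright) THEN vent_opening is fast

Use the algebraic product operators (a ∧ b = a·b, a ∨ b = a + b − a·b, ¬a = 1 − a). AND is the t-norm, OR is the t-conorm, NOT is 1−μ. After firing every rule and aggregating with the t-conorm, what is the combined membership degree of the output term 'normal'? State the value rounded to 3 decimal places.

0.109

R1: bright=0.34, saturated=0.74, ¬hot=1−0.70=0.30; AND[a·b] → w = 0.0755
R2: warm=0.53, moderate=0.15; AND[a·b] → w = 0.0795
R3: warm=0.53, dim=0.06; AND[a·b] → w = 0.0318
R4: moderate=0.15, ¬bright=1−0.34=0.66; OR[a + b − a·b] → w = 0.7110
Rules with consequent 'normal': {R2, R3} → strengths 0.0795, 0.0318
Aggregate via t-conorm [a + b − a·b]: 0.1088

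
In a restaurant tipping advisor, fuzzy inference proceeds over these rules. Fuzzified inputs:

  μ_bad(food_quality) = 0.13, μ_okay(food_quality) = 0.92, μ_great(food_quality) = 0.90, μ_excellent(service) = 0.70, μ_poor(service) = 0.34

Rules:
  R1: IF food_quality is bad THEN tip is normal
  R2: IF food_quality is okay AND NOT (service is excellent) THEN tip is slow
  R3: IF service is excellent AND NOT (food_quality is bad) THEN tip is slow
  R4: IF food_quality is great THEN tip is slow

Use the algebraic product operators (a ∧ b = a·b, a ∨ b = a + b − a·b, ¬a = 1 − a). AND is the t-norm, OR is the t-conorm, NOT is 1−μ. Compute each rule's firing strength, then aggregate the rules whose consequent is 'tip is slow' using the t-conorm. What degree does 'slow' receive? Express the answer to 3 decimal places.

0.972

R1: bad=0.13 → w = 0.1300
R2: okay=0.92, ¬excellent=1−0.70=0.30; AND[a·b] → w = 0.2760
R3: excellent=0.70, ¬bad=1−0.13=0.87; AND[a·b] → w = 0.6090
R4: great=0.90 → w = 0.9000
Rules with consequent 'slow': {R2, R3, R4} → strengths 0.2760, 0.6090, 0.9000
Aggregate via t-conorm [a + b − a·b]: 0.9717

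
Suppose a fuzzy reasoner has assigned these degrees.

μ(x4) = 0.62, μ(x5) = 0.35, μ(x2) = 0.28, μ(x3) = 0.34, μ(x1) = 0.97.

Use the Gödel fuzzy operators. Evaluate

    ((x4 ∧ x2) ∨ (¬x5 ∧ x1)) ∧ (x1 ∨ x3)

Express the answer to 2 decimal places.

x4 ∧ x2 = min(a, b) on (0.62, 0.28) = 0.28
¬x5 = 1 − 0.35 = 0.65
¬x5 ∧ x1 = min(a, b) on (0.65, 0.97) = 0.65
(x4 ∧ x2) ∨ (¬x5 ∧ x1) = max(a, b) on (0.28, 0.65) = 0.65
x1 ∨ x3 = max(a, b) on (0.97, 0.34) = 0.97
((x4 ∧ x2) ∨ (¬x5 ∧ x1)) ∧ (x1 ∨ x3) = min(a, b) on (0.65, 0.97) = 0.65

0.65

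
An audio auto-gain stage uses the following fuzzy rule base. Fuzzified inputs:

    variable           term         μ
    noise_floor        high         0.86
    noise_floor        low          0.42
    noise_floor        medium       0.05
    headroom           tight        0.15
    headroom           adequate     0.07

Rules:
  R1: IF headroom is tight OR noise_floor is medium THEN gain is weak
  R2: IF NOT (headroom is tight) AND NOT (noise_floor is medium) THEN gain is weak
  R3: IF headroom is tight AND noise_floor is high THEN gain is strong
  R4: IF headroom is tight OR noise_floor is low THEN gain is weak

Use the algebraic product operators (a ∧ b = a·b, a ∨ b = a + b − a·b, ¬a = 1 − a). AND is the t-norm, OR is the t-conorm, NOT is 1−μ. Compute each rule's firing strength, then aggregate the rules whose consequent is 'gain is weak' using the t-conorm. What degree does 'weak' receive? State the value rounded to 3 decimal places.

0.923

R1: tight=0.15, medium=0.05; OR[a + b − a·b] → w = 0.1925
R2: ¬tight=1−0.15=0.85, ¬medium=1−0.05=0.95; AND[a·b] → w = 0.8075
R3: tight=0.15, high=0.86; AND[a·b] → w = 0.1290
R4: tight=0.15, low=0.42; OR[a + b − a·b] → w = 0.5070
Rules with consequent 'weak': {R1, R2, R4} → strengths 0.1925, 0.8075, 0.5070
Aggregate via t-conorm [a + b − a·b]: 0.9234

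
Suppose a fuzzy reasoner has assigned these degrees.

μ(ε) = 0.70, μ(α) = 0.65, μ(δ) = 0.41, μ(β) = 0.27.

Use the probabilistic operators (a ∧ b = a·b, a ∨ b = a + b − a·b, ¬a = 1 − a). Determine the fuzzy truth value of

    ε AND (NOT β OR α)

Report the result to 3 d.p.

NOT β = 1 − 0.2700 = 0.7300
NOT β OR α = a + b − a·b on (0.7300, 0.6500) = 0.9055
ε AND (NOT β OR α) = a·b on (0.7000, 0.9055) = 0.6338

0.634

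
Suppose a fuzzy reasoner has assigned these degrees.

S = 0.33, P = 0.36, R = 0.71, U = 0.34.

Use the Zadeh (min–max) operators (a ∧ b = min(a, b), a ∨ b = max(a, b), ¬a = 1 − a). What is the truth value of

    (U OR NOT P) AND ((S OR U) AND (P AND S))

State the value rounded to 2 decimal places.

NOT P = 1 − 0.36 = 0.64
U OR NOT P = max(a, b) on (0.34, 0.64) = 0.64
S OR U = max(a, b) on (0.33, 0.34) = 0.34
P AND S = min(a, b) on (0.36, 0.33) = 0.33
(S OR U) AND (P AND S) = min(a, b) on (0.34, 0.33) = 0.33
(U OR NOT P) AND ((S OR U) AND (P AND S)) = min(a, b) on (0.64, 0.33) = 0.33

0.33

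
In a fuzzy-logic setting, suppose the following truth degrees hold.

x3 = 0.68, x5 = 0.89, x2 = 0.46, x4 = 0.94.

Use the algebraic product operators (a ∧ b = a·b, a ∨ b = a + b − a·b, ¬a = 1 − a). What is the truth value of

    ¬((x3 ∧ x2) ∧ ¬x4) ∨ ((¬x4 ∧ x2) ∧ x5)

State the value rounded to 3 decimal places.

0.982

x3 ∧ x2 = a·b on (0.6800, 0.4600) = 0.3128
¬x4 = 1 − 0.9400 = 0.0600
(x3 ∧ x2) ∧ ¬x4 = a·b on (0.3128, 0.0600) = 0.0188
¬((x3 ∧ x2) ∧ ¬x4) = 1 − 0.0188 = 0.9812
¬x4 = 1 − 0.9400 = 0.0600
¬x4 ∧ x2 = a·b on (0.0600, 0.4600) = 0.0276
(¬x4 ∧ x2) ∧ x5 = a·b on (0.0276, 0.8900) = 0.0246
¬((x3 ∧ x2) ∧ ¬x4) ∨ ((¬x4 ∧ x2) ∧ x5) = a + b − a·b on (0.9812, 0.0246) = 0.9817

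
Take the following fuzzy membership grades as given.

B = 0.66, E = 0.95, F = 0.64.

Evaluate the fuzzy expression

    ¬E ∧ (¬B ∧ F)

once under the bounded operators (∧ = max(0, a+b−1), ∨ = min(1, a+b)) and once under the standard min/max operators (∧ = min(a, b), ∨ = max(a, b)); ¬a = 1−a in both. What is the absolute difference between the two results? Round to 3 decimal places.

0.050

Under bounded:
  ¬E = 1 − 0.95 = 0.05
  ¬B = 1 − 0.66 = 0.34
  ¬B ∧ F = max(0, a+b−1) on (0.34, 0.64) = 0.00
  ¬E ∧ (¬B ∧ F) = max(0, a+b−1) on (0.05, 0.00) = 0.00
  → value = 0.0000
Under standard min/max:
  ¬E = 1 − 0.95 = 0.05
  ¬B = 1 − 0.66 = 0.34
  ¬B ∧ F = min(a, b) on (0.34, 0.64) = 0.34
  ¬E ∧ (¬B ∧ F) = min(a, b) on (0.05, 0.34) = 0.05
  → value = 0.0500
|0.0000 − 0.0500| = 0.050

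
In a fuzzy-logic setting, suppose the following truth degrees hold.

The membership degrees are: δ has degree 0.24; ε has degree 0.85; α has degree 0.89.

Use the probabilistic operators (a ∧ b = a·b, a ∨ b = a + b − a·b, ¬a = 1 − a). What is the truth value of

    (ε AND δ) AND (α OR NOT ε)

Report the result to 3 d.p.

ε AND δ = a·b on (0.8500, 0.2400) = 0.2040
NOT ε = 1 − 0.8500 = 0.1500
α OR NOT ε = a + b − a·b on (0.8900, 0.1500) = 0.9065
(ε AND δ) AND (α OR NOT ε) = a·b on (0.2040, 0.9065) = 0.1849

0.185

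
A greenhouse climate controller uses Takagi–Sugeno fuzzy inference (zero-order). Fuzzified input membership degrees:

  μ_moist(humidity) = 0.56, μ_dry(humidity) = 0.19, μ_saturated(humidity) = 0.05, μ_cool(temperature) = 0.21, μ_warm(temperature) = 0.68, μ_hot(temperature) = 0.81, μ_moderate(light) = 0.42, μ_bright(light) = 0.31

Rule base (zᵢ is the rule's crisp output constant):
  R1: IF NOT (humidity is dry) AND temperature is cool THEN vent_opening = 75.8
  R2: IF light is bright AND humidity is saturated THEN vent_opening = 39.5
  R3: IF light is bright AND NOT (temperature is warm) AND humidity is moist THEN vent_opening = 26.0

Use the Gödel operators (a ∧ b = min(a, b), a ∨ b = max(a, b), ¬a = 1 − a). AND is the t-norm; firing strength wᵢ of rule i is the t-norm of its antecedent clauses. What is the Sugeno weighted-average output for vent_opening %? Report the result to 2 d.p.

R1 (z=75.8): ¬dry=1−0.19=0.81, cool=0.21; AND[min(a, b)] → w = 0.21
R2 (z=39.5): bright=0.31, saturated=0.05; AND[min(a, b)] → w = 0.05
R3 (z=26.0): bright=0.31, ¬warm=1−0.68=0.32, moist=0.56; AND[min(a, b)] → w = 0.31
Weighted average = (0.21·75.8 + 0.05·39.5 + 0.31·26.0) / (0.21 + 0.05 + 0.31)
  = 25.9530 / 0.5700 = 45.53

45.53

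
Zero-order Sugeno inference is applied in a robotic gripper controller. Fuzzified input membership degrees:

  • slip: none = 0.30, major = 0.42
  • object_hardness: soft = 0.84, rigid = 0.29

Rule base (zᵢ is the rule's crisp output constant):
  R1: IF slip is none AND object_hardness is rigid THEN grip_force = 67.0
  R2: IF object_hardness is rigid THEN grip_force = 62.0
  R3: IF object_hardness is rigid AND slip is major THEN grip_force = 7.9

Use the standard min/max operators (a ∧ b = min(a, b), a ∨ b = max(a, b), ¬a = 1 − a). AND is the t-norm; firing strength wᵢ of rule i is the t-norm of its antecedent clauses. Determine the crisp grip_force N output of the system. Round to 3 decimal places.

R1 (z=67.0): none=0.30, rigid=0.29; AND[min(a, b)] → w = 0.29
R2 (z=62.0): rigid=0.29 → w = 0.29
R3 (z=7.9): rigid=0.29, major=0.42; AND[min(a, b)] → w = 0.29
Weighted average = (0.29·67.0 + 0.29·62.0 + 0.29·7.9) / (0.29 + 0.29 + 0.29)
  = 39.7010 / 0.8700 = 45.633

45.633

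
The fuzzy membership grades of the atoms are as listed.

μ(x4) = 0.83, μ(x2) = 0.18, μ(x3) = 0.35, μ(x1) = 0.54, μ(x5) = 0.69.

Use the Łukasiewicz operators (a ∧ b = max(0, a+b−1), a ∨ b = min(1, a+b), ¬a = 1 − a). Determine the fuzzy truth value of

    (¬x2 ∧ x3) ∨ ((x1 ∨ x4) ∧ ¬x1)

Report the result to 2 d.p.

¬x2 = 1 − 0.18 = 0.82
¬x2 ∧ x3 = max(0, a+b−1) on (0.82, 0.35) = 0.17
x1 ∨ x4 = min(1, a+b) on (0.54, 0.83) = 1.00
¬x1 = 1 − 0.54 = 0.46
(x1 ∨ x4) ∧ ¬x1 = max(0, a+b−1) on (1.00, 0.46) = 0.46
(¬x2 ∧ x3) ∨ ((x1 ∨ x4) ∧ ¬x1) = min(1, a+b) on (0.17, 0.46) = 0.63

0.63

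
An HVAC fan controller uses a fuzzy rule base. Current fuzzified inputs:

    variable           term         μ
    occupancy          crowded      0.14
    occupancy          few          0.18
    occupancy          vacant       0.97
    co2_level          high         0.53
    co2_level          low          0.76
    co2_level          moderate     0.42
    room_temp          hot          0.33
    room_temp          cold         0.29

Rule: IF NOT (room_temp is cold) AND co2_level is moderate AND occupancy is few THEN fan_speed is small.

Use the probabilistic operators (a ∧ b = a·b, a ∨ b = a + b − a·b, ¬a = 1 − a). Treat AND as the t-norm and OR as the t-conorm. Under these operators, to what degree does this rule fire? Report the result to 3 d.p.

firing strength: ¬cold=1−0.29=0.71, moderate=0.42, few=0.18; AND[a·b] → w = 0.0537

0.054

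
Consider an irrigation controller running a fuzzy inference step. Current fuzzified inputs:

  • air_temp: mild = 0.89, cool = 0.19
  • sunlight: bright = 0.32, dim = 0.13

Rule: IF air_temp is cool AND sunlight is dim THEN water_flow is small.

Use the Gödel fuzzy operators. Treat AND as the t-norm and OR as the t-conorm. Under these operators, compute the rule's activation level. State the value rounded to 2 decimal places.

firing strength: cool=0.19, dim=0.13; AND[min(a, b)] → w = 0.13

0.13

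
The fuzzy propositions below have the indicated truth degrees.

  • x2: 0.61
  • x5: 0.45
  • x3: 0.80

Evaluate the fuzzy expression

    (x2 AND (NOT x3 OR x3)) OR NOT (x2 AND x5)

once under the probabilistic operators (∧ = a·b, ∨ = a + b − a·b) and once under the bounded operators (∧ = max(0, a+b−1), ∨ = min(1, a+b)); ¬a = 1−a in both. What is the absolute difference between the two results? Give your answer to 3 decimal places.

Under probabilistic:
  NOT x3 = 1 − 0.8000 = 0.2000
  NOT x3 OR x3 = a + b − a·b on (0.2000, 0.8000) = 0.8400
  x2 AND (NOT x3 OR x3) = a·b on (0.6100, 0.8400) = 0.5124
  x2 AND x5 = a·b on (0.6100, 0.4500) = 0.2745
  NOT (x2 AND x5) = 1 − 0.2745 = 0.7255
  (x2 AND (NOT x3 OR x3)) OR NOT (x2 AND x5) = a + b − a·b on (0.5124, 0.7255) = 0.8662
  → value = 0.8662
Under bounded:
  NOT x3 = 1 − 0.80 = 0.20
  NOT x3 OR x3 = min(1, a+b) on (0.20, 0.80) = 1.00
  x2 AND (NOT x3 OR x3) = max(0, a+b−1) on (0.61, 1.00) = 0.61
  x2 AND x5 = max(0, a+b−1) on (0.61, 0.45) = 0.06
  NOT (x2 AND x5) = 1 − 0.06 = 0.94
  (x2 AND (NOT x3 OR x3)) OR NOT (x2 AND x5) = min(1, a+b) on (0.61, 0.94) = 1.00
  → value = 1.0000
|0.8662 − 1.0000| = 0.134

0.134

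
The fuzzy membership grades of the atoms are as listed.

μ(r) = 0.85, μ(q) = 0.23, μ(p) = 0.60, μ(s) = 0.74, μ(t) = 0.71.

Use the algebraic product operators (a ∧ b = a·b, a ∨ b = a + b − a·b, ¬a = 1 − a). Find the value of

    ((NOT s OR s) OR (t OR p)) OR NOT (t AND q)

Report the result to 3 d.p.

0.996

NOT s = 1 − 0.7400 = 0.2600
NOT s OR s = a + b − a·b on (0.2600, 0.7400) = 0.8076
t OR p = a + b − a·b on (0.7100, 0.6000) = 0.8840
(NOT s OR s) OR (t OR p) = a + b − a·b on (0.8076, 0.8840) = 0.9777
t AND q = a·b on (0.7100, 0.2300) = 0.1633
NOT (t AND q) = 1 − 0.1633 = 0.8367
((NOT s OR s) OR (t OR p)) OR NOT (t AND q) = a + b − a·b on (0.9777, 0.8367) = 0.9964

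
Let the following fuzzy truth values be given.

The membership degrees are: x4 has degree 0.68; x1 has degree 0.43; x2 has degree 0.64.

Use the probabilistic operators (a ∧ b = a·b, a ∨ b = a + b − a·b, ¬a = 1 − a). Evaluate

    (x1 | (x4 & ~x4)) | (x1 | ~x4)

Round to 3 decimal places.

~x4 = 1 − 0.6800 = 0.3200
x4 & ~x4 = a·b on (0.6800, 0.3200) = 0.2176
x1 | (x4 & ~x4) = a + b − a·b on (0.4300, 0.2176) = 0.5540
~x4 = 1 − 0.6800 = 0.3200
x1 | ~x4 = a + b − a·b on (0.4300, 0.3200) = 0.6124
(x1 | (x4 & ~x4)) | (x1 | ~x4) = a + b − a·b on (0.5540, 0.6124) = 0.8271

0.827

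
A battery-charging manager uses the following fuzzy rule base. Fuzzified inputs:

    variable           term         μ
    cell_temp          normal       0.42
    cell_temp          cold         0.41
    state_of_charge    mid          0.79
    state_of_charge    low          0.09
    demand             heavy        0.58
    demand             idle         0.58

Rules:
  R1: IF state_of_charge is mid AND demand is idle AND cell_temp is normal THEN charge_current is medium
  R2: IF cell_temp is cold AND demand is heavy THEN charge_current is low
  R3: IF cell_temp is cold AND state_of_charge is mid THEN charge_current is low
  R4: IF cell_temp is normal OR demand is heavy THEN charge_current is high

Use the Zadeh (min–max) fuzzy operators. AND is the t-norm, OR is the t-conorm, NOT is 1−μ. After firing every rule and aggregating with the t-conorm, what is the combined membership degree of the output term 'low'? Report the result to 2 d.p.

R1: mid=0.79, idle=0.58, normal=0.42; AND[min(a, b)] → w = 0.42
R2: cold=0.41, heavy=0.58; AND[min(a, b)] → w = 0.41
R3: cold=0.41, mid=0.79; AND[min(a, b)] → w = 0.41
R4: normal=0.42, heavy=0.58; OR[max(a, b)] → w = 0.58
Rules with consequent 'low': {R2, R3} → strengths 0.41, 0.41
Aggregate via t-conorm [max(a, b)]: 0.41

0.41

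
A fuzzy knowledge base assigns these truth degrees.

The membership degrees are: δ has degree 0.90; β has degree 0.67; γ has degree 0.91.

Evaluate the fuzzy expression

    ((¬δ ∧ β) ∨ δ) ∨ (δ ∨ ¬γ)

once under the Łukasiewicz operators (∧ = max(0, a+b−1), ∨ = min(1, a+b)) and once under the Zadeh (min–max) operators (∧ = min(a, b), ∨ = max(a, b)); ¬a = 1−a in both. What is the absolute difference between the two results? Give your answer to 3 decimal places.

0.100

Under Łukasiewicz:
  ¬δ = 1 − 0.90 = 0.10
  ¬δ ∧ β = max(0, a+b−1) on (0.10, 0.67) = 0.00
  (¬δ ∧ β) ∨ δ = min(1, a+b) on (0.00, 0.90) = 0.90
  ¬γ = 1 − 0.91 = 0.09
  δ ∨ ¬γ = min(1, a+b) on (0.90, 0.09) = 0.99
  ((¬δ ∧ β) ∨ δ) ∨ (δ ∨ ¬γ) = min(1, a+b) on (0.90, 0.99) = 1.00
  → value = 1.0000
Under Zadeh (min–max):
  ¬δ = 1 − 0.90 = 0.10
  ¬δ ∧ β = min(a, b) on (0.10, 0.67) = 0.10
  (¬δ ∧ β) ∨ δ = max(a, b) on (0.10, 0.90) = 0.90
  ¬γ = 1 − 0.91 = 0.09
  δ ∨ ¬γ = max(a, b) on (0.90, 0.09) = 0.90
  ((¬δ ∧ β) ∨ δ) ∨ (δ ∨ ¬γ) = max(a, b) on (0.90, 0.90) = 0.90
  → value = 0.9000
|1.0000 − 0.9000| = 0.100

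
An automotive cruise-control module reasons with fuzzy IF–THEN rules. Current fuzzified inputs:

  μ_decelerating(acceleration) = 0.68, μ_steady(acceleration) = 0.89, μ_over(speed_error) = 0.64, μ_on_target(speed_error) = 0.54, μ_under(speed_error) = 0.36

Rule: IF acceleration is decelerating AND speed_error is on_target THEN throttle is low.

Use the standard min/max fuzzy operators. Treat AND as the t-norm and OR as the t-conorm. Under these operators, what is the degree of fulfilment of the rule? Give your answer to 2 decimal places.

0.54

firing strength: decelerating=0.68, on_target=0.54; AND[min(a, b)] → w = 0.54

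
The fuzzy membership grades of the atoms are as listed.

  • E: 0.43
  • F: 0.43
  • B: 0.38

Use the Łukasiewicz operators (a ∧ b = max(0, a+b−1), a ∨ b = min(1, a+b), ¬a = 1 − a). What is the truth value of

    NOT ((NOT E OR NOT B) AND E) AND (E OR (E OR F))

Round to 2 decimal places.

NOT E = 1 − 0.43 = 0.57
NOT B = 1 − 0.38 = 0.62
NOT E OR NOT B = min(1, a+b) on (0.57, 0.62) = 1.00
(NOT E OR NOT B) AND E = max(0, a+b−1) on (1.00, 0.43) = 0.43
NOT ((NOT E OR NOT B) AND E) = 1 − 0.43 = 0.57
E OR F = min(1, a+b) on (0.43, 0.43) = 0.86
E OR (E OR F) = min(1, a+b) on (0.43, 0.86) = 1.00
NOT ((NOT E OR NOT B) AND E) AND (E OR (E OR F)) = max(0, a+b−1) on (0.57, 1.00) = 0.57

0.57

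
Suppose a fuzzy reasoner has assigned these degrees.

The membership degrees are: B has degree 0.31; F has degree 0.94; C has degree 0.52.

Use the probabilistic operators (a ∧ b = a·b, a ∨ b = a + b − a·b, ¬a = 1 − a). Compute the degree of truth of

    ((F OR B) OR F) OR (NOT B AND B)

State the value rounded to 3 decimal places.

F OR B = a + b − a·b on (0.9400, 0.3100) = 0.9586
(F OR B) OR F = a + b − a·b on (0.9586, 0.9400) = 0.9975
NOT B = 1 − 0.3100 = 0.6900
NOT B AND B = a·b on (0.6900, 0.3100) = 0.2139
((F OR B) OR F) OR (NOT B AND B) = a + b − a·b on (0.9975, 0.2139) = 0.9980

0.998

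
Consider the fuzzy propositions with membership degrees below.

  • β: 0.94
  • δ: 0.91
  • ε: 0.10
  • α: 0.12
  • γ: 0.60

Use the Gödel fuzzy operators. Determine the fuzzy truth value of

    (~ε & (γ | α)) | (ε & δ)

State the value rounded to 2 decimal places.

~ε = 1 − 0.10 = 0.90
γ | α = max(a, b) on (0.60, 0.12) = 0.60
~ε & (γ | α) = min(a, b) on (0.90, 0.60) = 0.60
ε & δ = min(a, b) on (0.10, 0.91) = 0.10
(~ε & (γ | α)) | (ε & δ) = max(a, b) on (0.60, 0.10) = 0.60

0.60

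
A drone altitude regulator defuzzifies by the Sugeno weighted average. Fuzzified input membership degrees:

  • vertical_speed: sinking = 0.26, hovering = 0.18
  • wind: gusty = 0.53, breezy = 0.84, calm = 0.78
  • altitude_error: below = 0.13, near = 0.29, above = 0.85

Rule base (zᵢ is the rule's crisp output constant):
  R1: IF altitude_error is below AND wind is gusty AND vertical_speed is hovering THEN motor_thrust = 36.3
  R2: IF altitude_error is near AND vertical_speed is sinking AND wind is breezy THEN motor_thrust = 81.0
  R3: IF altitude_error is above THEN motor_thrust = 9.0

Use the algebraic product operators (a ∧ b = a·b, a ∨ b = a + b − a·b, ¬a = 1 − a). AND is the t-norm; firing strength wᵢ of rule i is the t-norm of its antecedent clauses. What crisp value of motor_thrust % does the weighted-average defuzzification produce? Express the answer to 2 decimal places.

R1 (z=36.3): below=0.13, gusty=0.53, hovering=0.18; AND[a·b] → w = 0.0124
R2 (z=81.0): near=0.29, sinking=0.26, breezy=0.84; AND[a·b] → w = 0.0633
R3 (z=9.0): above=0.85 → w = 0.8500
Weighted average = (0.0124·36.3 + 0.0633·81.0 + 0.8500·9.0) / (0.0124 + 0.0633 + 0.8500)
  = 13.2304 / 0.9257 = 14.29

14.29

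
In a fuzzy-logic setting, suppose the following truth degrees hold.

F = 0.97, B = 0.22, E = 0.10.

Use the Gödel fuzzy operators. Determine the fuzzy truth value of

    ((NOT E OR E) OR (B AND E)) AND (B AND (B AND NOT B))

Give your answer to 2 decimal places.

NOT E = 1 − 0.10 = 0.90
NOT E OR E = max(a, b) on (0.90, 0.10) = 0.90
B AND E = min(a, b) on (0.22, 0.10) = 0.10
(NOT E OR E) OR (B AND E) = max(a, b) on (0.90, 0.10) = 0.90
NOT B = 1 − 0.22 = 0.78
B AND NOT B = min(a, b) on (0.22, 0.78) = 0.22
B AND (B AND NOT B) = min(a, b) on (0.22, 0.22) = 0.22
((NOT E OR E) OR (B AND E)) AND (B AND (B AND NOT B)) = min(a, b) on (0.90, 0.22) = 0.22

0.22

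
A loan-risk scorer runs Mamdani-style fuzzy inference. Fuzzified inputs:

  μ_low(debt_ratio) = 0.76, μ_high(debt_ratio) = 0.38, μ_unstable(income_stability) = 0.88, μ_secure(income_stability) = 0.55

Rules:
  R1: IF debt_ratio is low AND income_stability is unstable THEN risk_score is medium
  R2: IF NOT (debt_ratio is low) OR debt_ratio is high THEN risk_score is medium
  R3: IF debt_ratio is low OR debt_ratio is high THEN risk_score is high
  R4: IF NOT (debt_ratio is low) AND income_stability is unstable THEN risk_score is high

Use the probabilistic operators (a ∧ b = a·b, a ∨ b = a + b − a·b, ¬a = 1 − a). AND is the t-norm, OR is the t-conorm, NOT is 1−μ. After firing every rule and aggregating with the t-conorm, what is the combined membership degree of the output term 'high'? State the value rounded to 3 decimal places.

0.883

R1: low=0.76, unstable=0.88; AND[a·b] → w = 0.6688
R2: ¬low=1−0.76=0.24, high=0.38; OR[a + b − a·b] → w = 0.5288
R3: low=0.76, high=0.38; OR[a + b − a·b] → w = 0.8512
R4: ¬low=1−0.76=0.24, unstable=0.88; AND[a·b] → w = 0.2112
Rules with consequent 'high': {R3, R4} → strengths 0.8512, 0.2112
Aggregate via t-conorm [a + b − a·b]: 0.8826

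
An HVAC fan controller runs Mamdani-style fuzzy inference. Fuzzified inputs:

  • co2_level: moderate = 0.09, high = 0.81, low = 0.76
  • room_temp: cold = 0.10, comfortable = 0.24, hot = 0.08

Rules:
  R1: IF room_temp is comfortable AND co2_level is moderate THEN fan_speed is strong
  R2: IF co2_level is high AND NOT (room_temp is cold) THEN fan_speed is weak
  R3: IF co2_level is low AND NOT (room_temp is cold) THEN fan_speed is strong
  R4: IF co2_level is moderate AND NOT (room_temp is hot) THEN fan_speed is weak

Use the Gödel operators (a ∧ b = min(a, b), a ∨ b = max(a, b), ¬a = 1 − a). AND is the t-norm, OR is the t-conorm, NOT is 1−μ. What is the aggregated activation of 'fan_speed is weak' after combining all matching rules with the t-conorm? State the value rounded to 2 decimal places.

R1: comfortable=0.24, moderate=0.09; AND[min(a, b)] → w = 0.09
R2: high=0.81, ¬cold=1−0.10=0.90; AND[min(a, b)] → w = 0.81
R3: low=0.76, ¬cold=1−0.10=0.90; AND[min(a, b)] → w = 0.76
R4: moderate=0.09, ¬hot=1−0.08=0.92; AND[min(a, b)] → w = 0.09
Rules with consequent 'weak': {R2, R4} → strengths 0.81, 0.09
Aggregate via t-conorm [max(a, b)]: 0.81

0.81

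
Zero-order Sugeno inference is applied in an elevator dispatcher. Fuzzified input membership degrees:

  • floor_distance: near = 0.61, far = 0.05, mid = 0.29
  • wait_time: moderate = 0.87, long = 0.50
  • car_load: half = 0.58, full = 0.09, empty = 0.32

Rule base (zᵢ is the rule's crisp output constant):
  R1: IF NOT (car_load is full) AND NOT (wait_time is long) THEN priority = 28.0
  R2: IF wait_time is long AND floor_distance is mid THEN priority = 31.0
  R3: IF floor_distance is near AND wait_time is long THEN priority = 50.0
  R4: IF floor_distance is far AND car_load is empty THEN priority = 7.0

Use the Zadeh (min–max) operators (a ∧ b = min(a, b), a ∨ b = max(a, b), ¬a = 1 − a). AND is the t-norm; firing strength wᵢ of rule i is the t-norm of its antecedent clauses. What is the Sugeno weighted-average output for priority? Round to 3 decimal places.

36.075

R1 (z=28.0): ¬full=1−0.09=0.91, ¬long=1−0.50=0.50; AND[min(a, b)] → w = 0.50
R2 (z=31.0): long=0.50, mid=0.29; AND[min(a, b)] → w = 0.29
R3 (z=50.0): near=0.61, long=0.50; AND[min(a, b)] → w = 0.50
R4 (z=7.0): far=0.05, empty=0.32; AND[min(a, b)] → w = 0.05
Weighted average = (0.50·28.0 + 0.29·31.0 + 0.50·50.0 + 0.05·7.0) / (0.50 + 0.29 + 0.50 + 0.05)
  = 48.3400 / 1.3400 = 36.075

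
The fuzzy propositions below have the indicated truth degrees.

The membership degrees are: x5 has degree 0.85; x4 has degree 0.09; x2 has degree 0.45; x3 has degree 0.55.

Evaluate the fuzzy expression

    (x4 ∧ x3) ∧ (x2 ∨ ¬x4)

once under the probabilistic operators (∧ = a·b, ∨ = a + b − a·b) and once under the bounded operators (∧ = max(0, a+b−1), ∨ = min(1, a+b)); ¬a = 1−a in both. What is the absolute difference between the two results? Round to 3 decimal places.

0.047

Under probabilistic:
  x4 ∧ x3 = a·b on (0.0900, 0.5500) = 0.0495
  ¬x4 = 1 − 0.0900 = 0.9100
  x2 ∨ ¬x4 = a + b − a·b on (0.4500, 0.9100) = 0.9505
  (x4 ∧ x3) ∧ (x2 ∨ ¬x4) = a·b on (0.0495, 0.9505) = 0.0470
  → value = 0.0470
Under bounded:
  x4 ∧ x3 = max(0, a+b−1) on (0.09, 0.55) = 0.00
  ¬x4 = 1 − 0.09 = 0.91
  x2 ∨ ¬x4 = min(1, a+b) on (0.45, 0.91) = 1.00
  (x4 ∧ x3) ∧ (x2 ∨ ¬x4) = max(0, a+b−1) on (0.00, 1.00) = 0.00
  → value = 0.0000
|0.0470 − 0.0000| = 0.047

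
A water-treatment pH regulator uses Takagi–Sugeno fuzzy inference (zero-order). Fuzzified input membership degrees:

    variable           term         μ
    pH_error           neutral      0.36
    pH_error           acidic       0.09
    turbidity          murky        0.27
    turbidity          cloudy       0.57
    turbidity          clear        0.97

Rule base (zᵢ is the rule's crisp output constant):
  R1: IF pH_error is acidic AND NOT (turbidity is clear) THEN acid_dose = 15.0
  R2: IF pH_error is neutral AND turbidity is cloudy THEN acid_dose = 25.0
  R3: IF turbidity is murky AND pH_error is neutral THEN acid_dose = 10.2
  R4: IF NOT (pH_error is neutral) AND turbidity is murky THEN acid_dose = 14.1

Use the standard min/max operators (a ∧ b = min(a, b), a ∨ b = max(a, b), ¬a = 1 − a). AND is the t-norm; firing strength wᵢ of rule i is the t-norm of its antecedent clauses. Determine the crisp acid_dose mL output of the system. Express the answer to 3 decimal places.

17.216

R1 (z=15.0): acidic=0.09, ¬clear=1−0.97=0.03; AND[min(a, b)] → w = 0.03
R2 (z=25.0): neutral=0.36, cloudy=0.57; AND[min(a, b)] → w = 0.36
R3 (z=10.2): murky=0.27, neutral=0.36; AND[min(a, b)] → w = 0.27
R4 (z=14.1): ¬neutral=1−0.36=0.64, murky=0.27; AND[min(a, b)] → w = 0.27
Weighted average = (0.03·15.0 + 0.36·25.0 + 0.27·10.2 + 0.27·14.1) / (0.03 + 0.36 + 0.27 + 0.27)
  = 16.0110 / 0.9300 = 17.216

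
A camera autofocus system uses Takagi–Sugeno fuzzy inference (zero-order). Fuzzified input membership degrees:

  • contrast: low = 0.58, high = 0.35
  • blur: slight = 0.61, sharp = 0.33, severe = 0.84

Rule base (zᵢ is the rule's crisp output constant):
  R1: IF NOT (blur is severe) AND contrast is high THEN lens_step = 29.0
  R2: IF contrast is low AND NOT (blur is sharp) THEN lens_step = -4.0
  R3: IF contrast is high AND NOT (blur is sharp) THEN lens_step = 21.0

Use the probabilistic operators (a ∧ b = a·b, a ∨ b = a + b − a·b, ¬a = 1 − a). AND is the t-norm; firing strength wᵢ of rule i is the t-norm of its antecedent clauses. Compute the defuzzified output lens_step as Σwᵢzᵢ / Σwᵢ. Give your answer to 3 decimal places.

R1 (z=29.0): ¬severe=1−0.84=0.16, high=0.35; AND[a·b] → w = 0.0560
R2 (z=-4.0): low=0.58, ¬sharp=1−0.33=0.67; AND[a·b] → w = 0.3886
R3 (z=21.0): high=0.35, ¬sharp=1−0.33=0.67; AND[a·b] → w = 0.2345
Weighted average = (0.0560·29.0 + 0.3886·-4.0 + 0.2345·21.0) / (0.0560 + 0.3886 + 0.2345)
  = 4.9941 / 0.6791 = 7.354

7.354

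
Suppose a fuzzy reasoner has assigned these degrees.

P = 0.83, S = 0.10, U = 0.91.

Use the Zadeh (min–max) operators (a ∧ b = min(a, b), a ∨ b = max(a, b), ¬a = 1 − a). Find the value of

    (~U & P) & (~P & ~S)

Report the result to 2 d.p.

0.09

~U = 1 − 0.91 = 0.09
~U & P = min(a, b) on (0.09, 0.83) = 0.09
~P = 1 − 0.83 = 0.17
~S = 1 − 0.10 = 0.90
~P & ~S = min(a, b) on (0.17, 0.90) = 0.17
(~U & P) & (~P & ~S) = min(a, b) on (0.09, 0.17) = 0.09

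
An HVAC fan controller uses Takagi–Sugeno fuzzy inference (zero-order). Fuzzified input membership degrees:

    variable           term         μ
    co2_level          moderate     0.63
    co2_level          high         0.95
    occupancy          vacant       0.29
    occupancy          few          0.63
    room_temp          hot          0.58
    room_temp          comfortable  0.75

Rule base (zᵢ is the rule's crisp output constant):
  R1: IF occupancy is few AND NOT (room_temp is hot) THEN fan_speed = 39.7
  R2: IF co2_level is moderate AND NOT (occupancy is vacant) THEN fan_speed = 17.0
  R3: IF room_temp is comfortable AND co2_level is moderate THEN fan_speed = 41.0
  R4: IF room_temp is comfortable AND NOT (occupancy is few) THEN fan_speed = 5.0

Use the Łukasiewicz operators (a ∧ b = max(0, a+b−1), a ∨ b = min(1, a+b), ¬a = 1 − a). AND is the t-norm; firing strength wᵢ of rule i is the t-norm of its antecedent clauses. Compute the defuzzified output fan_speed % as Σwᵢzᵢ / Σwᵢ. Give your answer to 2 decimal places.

R1 (z=39.7): few=0.63, ¬hot=1−0.58=0.42; AND[max(0, a+b−1)] → w = 0.05
R2 (z=17.0): moderate=0.63, ¬vacant=1−0.29=0.71; AND[max(0, a+b−1)] → w = 0.34
R3 (z=41.0): comfortable=0.75, moderate=0.63; AND[max(0, a+b−1)] → w = 0.38
R4 (z=5.0): comfortable=0.75, ¬few=1−0.63=0.37; AND[max(0, a+b−1)] → w = 0.12
Weighted average = (0.05·39.7 + 0.34·17.0 + 0.38·41.0 + 0.12·5.0) / (0.05 + 0.34 + 0.38 + 0.12)
  = 23.9450 / 0.8900 = 26.90

26.90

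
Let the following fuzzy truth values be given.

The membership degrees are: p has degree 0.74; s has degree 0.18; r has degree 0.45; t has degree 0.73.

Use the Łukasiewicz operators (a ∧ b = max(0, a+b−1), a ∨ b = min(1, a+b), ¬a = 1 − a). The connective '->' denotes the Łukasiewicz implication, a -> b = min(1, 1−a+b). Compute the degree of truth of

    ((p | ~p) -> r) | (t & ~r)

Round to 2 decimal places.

~p = 1 − 0.74 = 0.26
p | ~p = min(1, a+b) on (0.74, 0.26) = 1.00
(p | ~p) -> r  [Łukasiewicz: min(1, 1−a+b)] with a=1.00, b=0.45 → 0.45
~r = 1 − 0.45 = 0.55
t & ~r = max(0, a+b−1) on (0.73, 0.55) = 0.28
((p | ~p) -> r) | (t & ~r) = min(1, a+b) on (0.45, 0.28) = 0.73

0.73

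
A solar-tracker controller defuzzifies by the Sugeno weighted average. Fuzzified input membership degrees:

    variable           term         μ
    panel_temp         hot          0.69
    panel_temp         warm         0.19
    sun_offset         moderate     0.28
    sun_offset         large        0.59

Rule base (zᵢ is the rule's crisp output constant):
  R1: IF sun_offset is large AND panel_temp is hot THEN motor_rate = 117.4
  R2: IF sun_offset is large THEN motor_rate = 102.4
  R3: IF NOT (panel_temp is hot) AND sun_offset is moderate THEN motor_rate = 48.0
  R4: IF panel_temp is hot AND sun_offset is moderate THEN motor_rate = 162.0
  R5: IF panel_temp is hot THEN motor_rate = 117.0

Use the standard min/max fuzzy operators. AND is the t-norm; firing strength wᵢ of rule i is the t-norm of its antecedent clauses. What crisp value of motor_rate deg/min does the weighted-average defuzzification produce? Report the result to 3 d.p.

R1 (z=117.4): large=0.59, hot=0.69; AND[min(a, b)] → w = 0.59
R2 (z=102.4): large=0.59 → w = 0.59
R3 (z=48.0): ¬hot=1−0.69=0.31, moderate=0.28; AND[min(a, b)] → w = 0.28
R4 (z=162.0): hot=0.69, moderate=0.28; AND[min(a, b)] → w = 0.28
R5 (z=117.0): hot=0.69 → w = 0.69
Weighted average = (0.59·117.4 + 0.59·102.4 + 0.28·48.0 + 0.28·162.0 + 0.69·117.0) / (0.59 + 0.59 + 0.28 + 0.28 + 0.69)
  = 269.2120 / 2.4300 = 110.787

110.787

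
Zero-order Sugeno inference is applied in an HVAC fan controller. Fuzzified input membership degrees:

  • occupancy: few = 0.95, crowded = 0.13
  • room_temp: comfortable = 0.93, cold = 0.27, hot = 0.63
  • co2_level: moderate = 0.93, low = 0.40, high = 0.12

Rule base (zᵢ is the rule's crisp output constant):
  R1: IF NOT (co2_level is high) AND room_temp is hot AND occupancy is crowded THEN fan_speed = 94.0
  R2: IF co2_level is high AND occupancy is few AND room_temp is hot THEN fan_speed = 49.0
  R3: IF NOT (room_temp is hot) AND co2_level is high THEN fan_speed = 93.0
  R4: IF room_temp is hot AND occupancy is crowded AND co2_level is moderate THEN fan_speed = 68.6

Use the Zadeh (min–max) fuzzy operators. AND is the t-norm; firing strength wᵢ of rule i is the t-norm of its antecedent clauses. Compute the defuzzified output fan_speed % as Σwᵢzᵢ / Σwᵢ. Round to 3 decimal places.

R1 (z=94.0): ¬high=1−0.12=0.88, hot=0.63, crowded=0.13; AND[min(a, b)] → w = 0.13
R2 (z=49.0): high=0.12, few=0.95, hot=0.63; AND[min(a, b)] → w = 0.12
R3 (z=93.0): ¬hot=1−0.63=0.37, high=0.12; AND[min(a, b)] → w = 0.12
R4 (z=68.6): hot=0.63, crowded=0.13, moderate=0.93; AND[min(a, b)] → w = 0.13
Weighted average = (0.13·94.0 + 0.12·49.0 + 0.12·93.0 + 0.13·68.6) / (0.13 + 0.12 + 0.12 + 0.13)
  = 38.1780 / 0.5000 = 76.356

76.356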